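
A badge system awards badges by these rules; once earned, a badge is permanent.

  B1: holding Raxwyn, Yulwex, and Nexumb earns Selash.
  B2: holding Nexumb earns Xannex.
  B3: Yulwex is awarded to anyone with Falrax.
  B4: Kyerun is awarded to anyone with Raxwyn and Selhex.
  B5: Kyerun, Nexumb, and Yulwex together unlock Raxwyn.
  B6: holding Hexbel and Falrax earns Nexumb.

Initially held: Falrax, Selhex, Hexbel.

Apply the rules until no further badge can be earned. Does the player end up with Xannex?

Yes

With Hexbel and Falrax, Nexumb is earned (B6).
With Nexumb, Xannex is earned (B2).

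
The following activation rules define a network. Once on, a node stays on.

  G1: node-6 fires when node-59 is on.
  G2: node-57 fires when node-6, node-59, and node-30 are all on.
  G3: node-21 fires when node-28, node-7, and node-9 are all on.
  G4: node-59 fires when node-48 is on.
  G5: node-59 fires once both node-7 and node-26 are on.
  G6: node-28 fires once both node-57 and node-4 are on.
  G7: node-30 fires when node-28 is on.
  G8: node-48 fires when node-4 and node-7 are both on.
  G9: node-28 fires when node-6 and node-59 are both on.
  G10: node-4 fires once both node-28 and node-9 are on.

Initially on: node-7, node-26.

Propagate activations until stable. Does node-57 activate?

Yes

node-7 and node-26 are on, so node-59 fires (G5).
node-59 is on, so node-6 fires (G1).
G9: node-6 and node-59 on → node-28 on.
node-28 is on, so node-30 fires (G7).
G2: node-6, node-59, and node-30 on → node-57 on.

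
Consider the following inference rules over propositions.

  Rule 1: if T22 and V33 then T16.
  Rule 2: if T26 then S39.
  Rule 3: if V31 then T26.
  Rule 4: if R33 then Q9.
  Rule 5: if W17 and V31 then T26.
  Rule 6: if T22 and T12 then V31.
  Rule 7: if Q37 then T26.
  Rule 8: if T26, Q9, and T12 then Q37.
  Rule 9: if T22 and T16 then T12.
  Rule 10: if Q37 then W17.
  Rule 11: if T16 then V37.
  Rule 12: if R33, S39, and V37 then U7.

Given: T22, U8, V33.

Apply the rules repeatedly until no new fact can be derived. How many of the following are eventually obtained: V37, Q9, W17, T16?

2

T22 and V33 hold, so T16 follows (Rule 1).
From T16, Rule 11 gives V37.
V37: reached.
Q9 would need R33 (Rule 4), but R33 is never established.
W17 would need Q37 (Rule 10), but Q37 is never established.
T16: reached.
Reached: V37 and T16 — 2 of the 4.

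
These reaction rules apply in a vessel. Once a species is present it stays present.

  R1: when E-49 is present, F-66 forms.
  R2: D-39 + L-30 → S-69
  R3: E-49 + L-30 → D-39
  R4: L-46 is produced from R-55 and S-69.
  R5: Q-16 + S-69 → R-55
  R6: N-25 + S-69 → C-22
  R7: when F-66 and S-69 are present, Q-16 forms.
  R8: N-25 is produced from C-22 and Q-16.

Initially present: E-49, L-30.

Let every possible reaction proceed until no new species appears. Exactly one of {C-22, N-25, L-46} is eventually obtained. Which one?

L-46

E-49 and L-30 present → D-39 forms (R3).
E-49 present → F-66 forms (R1).
D-39 and L-30 present → S-69 forms (R2).
F-66 and S-69 present → Q-16 forms (R7).
Q-16 and S-69 present → R-55 forms (R5).
R-55 and S-69 present → L-46 forms (R4).
C-22 would need N-25 and S-69 (R6), but N-25 never forms. N-25 would need C-22 and Q-16 (R8), but C-22 never forms.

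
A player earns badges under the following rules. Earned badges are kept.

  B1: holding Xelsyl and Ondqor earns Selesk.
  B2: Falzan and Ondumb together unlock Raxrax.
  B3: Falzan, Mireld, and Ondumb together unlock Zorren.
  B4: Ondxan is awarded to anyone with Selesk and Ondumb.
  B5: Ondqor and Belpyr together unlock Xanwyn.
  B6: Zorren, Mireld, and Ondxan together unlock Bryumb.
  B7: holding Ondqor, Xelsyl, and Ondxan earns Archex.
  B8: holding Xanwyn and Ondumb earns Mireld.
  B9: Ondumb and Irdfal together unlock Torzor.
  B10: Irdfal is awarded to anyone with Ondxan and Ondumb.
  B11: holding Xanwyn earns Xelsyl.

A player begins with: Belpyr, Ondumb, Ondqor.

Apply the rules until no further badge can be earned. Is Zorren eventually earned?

Zorren would need Falzan, Mireld, and Ondumb (B3), but Falzan is never earned.

No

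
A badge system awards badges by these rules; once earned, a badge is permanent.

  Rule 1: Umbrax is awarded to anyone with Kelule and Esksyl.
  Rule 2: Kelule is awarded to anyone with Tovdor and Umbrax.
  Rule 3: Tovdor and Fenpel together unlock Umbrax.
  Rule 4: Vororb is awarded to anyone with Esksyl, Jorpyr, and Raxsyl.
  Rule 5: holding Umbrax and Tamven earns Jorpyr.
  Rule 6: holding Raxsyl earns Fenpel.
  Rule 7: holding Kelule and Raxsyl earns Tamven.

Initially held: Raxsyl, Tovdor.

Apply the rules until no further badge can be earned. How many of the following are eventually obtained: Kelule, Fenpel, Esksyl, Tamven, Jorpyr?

With Raxsyl, Fenpel is earned (Rule 6).
With Tovdor and Fenpel, Umbrax is earned (Rule 3).
With Tovdor and Umbrax, Kelule is earned (Rule 2).
With Kelule and Raxsyl, Tamven is earned (Rule 7).
With Umbrax and Tamven, Jorpyr is earned (Rule 5).
Kelule: reached.
Fenpel: reached.
No rule produces Esksyl, and it is not given.
Tamven: reached.
Jorpyr: reached.
Reached: Kelule, Fenpel, Tamven, and Jorpyr — 4 of the 5.

4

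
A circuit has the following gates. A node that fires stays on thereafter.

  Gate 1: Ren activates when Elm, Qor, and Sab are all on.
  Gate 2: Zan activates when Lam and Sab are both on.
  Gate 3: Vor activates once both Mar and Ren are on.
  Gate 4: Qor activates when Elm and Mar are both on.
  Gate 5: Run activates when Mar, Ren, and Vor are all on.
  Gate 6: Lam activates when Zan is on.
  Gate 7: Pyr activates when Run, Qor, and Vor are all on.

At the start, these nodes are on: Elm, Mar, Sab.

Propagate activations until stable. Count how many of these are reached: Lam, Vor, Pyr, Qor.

3

Gate 4: Elm and Mar on → Qor on.
Gate 1: Elm, Qor, and Sab on → Ren on.
Mar and Ren are on, so Vor activates (Gate 3).
Mar, Ren, and Vor are on, so Run activates (Gate 5).
Gate 7: Run, Qor, and Vor on → Pyr on.
Lam would need Zan (Gate 6), but Zan never turns on.
Vor: reached.
Pyr: reached.
Qor: reached.
Reached: Vor, Pyr, and Qor — 3 of the 4.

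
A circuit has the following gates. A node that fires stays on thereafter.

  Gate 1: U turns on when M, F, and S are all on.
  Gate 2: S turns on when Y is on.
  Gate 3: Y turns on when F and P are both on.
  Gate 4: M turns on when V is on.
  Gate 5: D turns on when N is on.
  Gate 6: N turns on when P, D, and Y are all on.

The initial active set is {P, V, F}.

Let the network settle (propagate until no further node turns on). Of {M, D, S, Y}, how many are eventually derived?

3

Gate 4: V on → M on.
Gate 3: F and P on → Y on.
Y is on, so S turns on (Gate 2).
M: reached.
D would need N (Gate 5), but N never turns on.
S: reached.
Y: reached.
Reached: M, S, and Y — 3 of the 4.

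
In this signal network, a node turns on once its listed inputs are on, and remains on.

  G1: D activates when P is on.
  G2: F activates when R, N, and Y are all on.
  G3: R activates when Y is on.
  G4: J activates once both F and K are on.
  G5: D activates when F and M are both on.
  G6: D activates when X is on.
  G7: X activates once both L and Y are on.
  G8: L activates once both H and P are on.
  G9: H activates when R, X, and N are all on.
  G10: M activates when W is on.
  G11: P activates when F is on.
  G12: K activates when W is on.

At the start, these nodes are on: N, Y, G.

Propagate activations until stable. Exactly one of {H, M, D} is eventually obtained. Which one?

Y is on, so R activates (G3).
G2: R, N, and Y on → F on.
F is on, so P activates (G11).
P is on, so D activates (G1).
H would need R, X, and N (G9), but X never turns on. M would need W (G10), but W never turns on.

D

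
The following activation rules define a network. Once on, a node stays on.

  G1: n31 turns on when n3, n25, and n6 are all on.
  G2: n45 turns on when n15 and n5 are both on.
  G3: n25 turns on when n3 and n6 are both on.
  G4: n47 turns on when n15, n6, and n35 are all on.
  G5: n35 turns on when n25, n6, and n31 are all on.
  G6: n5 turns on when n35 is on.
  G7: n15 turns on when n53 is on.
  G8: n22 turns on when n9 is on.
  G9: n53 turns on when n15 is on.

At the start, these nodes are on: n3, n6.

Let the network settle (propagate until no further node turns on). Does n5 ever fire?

G3: n3 and n6 on → n25 on.
n3, n25, and n6 are on, so n31 turns on (G1).
G5: n25, n6, and n31 on → n35 on.
G6: n35 on → n5 on.

Yes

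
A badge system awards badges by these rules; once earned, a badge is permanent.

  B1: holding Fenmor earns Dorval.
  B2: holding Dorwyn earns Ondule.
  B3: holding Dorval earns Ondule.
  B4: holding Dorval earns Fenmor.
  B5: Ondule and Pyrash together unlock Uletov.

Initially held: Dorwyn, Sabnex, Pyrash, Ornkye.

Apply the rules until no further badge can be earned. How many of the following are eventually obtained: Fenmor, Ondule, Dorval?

1

With Dorwyn, Ondule is earned (B2).
Fenmor would need Dorval (B4), but Dorval is never earned.
Ondule: reached.
Dorval would need Fenmor (B1), but Fenmor is never earned.
Reached: Ondule — 1 of the 3.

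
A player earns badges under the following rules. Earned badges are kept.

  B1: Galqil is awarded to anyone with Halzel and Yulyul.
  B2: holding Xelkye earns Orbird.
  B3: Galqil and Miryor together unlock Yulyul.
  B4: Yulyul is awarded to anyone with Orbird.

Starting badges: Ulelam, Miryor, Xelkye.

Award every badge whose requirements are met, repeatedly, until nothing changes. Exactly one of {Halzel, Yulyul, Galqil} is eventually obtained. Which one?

Yulyul

With Xelkye, Orbird is earned (B2).
With Orbird, Yulyul is earned (B4).
No rule produces Halzel, and it is not given. Galqil would need Halzel and Yulyul (B1), but Halzel is never earned.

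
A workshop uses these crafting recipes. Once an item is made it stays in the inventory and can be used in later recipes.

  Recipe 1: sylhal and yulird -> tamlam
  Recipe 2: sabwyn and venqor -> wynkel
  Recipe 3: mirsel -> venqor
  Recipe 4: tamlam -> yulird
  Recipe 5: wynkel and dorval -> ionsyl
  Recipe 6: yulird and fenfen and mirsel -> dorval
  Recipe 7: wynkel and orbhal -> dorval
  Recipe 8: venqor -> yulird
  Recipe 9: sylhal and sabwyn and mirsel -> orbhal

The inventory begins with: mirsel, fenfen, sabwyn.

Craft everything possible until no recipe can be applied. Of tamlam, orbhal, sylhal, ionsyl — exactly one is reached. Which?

mirsel -> venqor (Recipe 3).
sabwyn and venqor -> wynkel (Recipe 2).
Using Recipe 8, venqor makes yulird.
Using Recipe 6, yulird, fenfen, and mirsel make dorval.
Using Recipe 5, wynkel and dorval make ionsyl.
tamlam would need sylhal and yulird (Recipe 1), but sylhal is never obtained. orbhal would need sylhal, sabwyn, and mirsel (Recipe 9), but sylhal is never obtained. No rule produces sylhal, and it is not given.

ionsyl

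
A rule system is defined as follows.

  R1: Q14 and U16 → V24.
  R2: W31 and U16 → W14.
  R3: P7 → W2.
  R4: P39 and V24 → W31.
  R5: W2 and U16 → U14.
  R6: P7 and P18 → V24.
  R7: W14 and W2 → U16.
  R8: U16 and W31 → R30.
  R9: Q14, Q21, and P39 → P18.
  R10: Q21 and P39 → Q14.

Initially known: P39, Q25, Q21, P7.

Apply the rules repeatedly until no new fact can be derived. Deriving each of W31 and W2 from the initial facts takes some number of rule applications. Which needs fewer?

W2

W2: P7 holds, so W2 follows (R3). [1 rule application]
W31: From Q21 and P39, R10 gives Q14. Q14, Q21, and P39 hold, so P18 follows (R9). P7 and P18 hold, so V24 follows (R6). From P39 and V24, R4 gives W31. [4 rule applications]
W2 needs fewer.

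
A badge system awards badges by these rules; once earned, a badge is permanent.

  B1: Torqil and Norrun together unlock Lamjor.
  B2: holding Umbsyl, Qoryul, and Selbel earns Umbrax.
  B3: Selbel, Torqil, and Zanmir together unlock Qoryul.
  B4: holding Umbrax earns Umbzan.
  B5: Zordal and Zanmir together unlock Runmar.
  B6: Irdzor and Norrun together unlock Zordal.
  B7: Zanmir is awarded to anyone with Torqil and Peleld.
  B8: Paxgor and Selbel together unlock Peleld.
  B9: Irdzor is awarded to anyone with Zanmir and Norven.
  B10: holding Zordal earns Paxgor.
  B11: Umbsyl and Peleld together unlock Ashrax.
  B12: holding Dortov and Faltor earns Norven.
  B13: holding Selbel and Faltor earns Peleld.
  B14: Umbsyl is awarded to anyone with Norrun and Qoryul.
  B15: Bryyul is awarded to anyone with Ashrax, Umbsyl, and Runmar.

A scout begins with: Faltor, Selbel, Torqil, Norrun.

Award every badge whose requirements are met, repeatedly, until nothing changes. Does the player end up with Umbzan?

Yes

With Selbel and Faltor, Peleld is earned (B13).
With Torqil and Peleld, Zanmir is earned (B7).
With Selbel, Torqil, and Zanmir, Qoryul is earned (B3).
With Norrun and Qoryul, Umbsyl is earned (B14).
With Umbsyl, Qoryul, and Selbel, Umbrax is earned (B2).
With Umbrax, Umbzan is earned (B4).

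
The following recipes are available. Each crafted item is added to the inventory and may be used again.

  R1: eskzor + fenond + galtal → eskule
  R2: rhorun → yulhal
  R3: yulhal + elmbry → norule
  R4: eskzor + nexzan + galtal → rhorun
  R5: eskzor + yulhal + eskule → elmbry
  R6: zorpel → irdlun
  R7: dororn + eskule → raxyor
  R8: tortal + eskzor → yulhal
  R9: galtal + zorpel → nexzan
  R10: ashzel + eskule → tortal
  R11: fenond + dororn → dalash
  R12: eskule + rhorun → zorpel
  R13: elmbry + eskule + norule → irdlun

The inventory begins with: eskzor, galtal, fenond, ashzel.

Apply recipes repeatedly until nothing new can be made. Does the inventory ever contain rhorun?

rhorun would need eskzor, nexzan, and galtal (R4), but nexzan is never obtained.

No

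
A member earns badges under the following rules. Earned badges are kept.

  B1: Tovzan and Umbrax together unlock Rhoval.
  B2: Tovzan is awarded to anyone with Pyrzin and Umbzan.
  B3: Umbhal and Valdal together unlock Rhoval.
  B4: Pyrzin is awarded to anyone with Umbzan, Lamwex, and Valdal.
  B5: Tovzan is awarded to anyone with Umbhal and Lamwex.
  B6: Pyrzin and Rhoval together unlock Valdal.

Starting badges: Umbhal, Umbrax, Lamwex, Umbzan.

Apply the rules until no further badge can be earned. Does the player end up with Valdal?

No

Valdal would need Pyrzin and Rhoval (B6), but Pyrzin is never earned.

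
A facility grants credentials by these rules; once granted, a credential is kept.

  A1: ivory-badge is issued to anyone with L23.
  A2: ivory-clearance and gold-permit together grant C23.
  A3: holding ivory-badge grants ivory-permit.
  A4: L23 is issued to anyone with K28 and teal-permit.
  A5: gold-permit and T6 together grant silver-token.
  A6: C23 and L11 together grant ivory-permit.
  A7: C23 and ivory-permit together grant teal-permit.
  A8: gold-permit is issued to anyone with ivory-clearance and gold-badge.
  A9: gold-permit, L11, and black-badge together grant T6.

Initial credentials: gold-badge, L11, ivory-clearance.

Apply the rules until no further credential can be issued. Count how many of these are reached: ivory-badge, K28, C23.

Holding ivory-clearance and gold-badge grants gold-permit (A8).
Holding ivory-clearance and gold-permit grants C23 (A2).
ivory-badge would need L23 (A1), but L23 is never granted.
No rule produces K28, and it is not given.
C23: reached.
Reached: C23 — 1 of the 3.

1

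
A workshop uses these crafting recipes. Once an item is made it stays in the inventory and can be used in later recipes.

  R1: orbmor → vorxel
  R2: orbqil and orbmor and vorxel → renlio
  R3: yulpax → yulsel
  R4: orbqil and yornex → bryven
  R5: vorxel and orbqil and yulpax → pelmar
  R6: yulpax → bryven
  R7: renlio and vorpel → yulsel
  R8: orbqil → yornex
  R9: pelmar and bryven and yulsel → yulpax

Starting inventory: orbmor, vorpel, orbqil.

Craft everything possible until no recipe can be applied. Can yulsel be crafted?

Using R1, orbmor makes vorxel.
orbqil and orbmor and vorxel → renlio (R2).
renlio and vorpel → yulsel (R7).

Yes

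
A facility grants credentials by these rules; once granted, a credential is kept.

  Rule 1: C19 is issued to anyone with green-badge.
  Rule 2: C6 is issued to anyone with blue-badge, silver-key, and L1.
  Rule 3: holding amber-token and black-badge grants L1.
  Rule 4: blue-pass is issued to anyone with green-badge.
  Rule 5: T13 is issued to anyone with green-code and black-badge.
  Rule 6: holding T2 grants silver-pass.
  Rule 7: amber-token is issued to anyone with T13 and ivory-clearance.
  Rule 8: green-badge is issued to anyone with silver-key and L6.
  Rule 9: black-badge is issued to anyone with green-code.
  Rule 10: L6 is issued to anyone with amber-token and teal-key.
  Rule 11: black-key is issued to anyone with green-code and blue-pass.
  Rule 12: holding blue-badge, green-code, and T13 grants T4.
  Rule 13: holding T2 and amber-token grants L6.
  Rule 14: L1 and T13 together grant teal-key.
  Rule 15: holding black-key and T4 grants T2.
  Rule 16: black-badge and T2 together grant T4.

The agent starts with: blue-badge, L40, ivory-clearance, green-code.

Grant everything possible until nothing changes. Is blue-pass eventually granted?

No

blue-pass would need green-badge (Rule 4), but green-badge is never granted.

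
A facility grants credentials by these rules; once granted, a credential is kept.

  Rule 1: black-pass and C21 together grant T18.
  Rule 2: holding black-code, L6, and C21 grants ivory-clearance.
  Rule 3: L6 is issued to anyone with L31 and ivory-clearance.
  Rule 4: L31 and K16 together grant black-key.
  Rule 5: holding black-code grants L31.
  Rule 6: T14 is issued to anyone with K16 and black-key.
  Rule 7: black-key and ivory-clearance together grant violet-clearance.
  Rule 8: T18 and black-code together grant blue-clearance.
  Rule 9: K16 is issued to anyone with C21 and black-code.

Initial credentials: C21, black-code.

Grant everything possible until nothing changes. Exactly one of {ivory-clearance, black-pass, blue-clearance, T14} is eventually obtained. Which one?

T14

Holding C21 and black-code grants K16 (Rule 9).
Holding black-code grants L31 (Rule 5).
Holding L31 and K16 grants black-key (Rule 4).
Holding K16 and black-key grants T14 (Rule 6).
blue-clearance would need T18 and black-code (Rule 8), but T18 is never granted. No rule produces black-pass, and it is not given. ivory-clearance would need black-code, L6, and C21 (Rule 2), but L6 is never granted.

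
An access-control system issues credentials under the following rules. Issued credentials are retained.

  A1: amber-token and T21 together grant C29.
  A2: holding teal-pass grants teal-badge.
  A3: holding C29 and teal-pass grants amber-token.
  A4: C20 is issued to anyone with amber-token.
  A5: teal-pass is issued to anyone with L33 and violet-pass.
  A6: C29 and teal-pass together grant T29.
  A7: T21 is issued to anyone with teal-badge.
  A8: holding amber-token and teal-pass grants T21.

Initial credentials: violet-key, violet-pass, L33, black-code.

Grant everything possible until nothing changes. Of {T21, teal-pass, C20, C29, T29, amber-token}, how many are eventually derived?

Holding L33 and violet-pass grants teal-pass (A5).
Holding teal-pass grants teal-badge (A2).
Holding teal-badge grants T21 (A7).
T21: reached.
teal-pass: reached.
C20 would need amber-token (A4), but amber-token is never granted.
C29 would need amber-token and T21 (A1), but amber-token is never granted.
T29 would need C29 and teal-pass (A6), but C29 is never granted.
amber-token would need C29 and teal-pass (A3), but C29 is never granted.
Reached: T21 and teal-pass — 2 of the 6.

2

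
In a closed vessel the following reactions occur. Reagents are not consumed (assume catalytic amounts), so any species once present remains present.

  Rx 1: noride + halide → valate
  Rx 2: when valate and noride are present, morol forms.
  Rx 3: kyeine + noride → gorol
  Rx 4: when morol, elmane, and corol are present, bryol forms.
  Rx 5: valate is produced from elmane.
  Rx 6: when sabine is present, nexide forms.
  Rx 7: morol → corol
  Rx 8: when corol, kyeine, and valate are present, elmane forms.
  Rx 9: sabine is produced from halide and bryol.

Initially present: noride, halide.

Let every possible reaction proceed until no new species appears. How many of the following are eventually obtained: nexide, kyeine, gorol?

nexide would need sabine (Rx 6), but sabine never forms.
No rule produces kyeine, and it is not given.
gorol would need kyeine and noride (Rx 3), but kyeine never forms.
None of the 3 are reached.

0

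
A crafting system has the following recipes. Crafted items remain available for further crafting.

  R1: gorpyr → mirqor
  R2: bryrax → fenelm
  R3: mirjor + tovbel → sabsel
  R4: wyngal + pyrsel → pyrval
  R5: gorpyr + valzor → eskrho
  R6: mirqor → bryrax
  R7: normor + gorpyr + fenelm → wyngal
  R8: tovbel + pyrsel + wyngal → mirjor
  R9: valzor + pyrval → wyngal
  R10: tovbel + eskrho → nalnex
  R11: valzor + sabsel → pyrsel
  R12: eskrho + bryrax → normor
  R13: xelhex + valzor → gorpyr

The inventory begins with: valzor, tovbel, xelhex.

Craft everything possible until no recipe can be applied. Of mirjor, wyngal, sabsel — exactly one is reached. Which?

wyngal

Using R13, xelhex and valzor make gorpyr.
Using R1, gorpyr makes mirqor.
gorpyr + valzor → eskrho (R5).
mirqor → bryrax (R6).
eskrho + bryrax → normor (R12).
Using R2, bryrax makes fenelm.
Using R7, normor, gorpyr, and fenelm make wyngal.
mirjor would need tovbel, pyrsel, and wyngal (R8), but pyrsel is never obtained. sabsel would need mirjor and tovbel (R3), but mirjor is never obtained.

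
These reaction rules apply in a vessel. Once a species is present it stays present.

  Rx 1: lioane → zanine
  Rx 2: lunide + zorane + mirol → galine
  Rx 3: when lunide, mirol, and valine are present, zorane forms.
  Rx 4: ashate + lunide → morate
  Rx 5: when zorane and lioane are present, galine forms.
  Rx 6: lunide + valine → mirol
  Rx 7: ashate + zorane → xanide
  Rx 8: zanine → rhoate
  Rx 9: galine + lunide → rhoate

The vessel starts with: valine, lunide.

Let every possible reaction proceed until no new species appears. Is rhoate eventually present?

Yes

lunide and valine present → mirol forms (Rx 6).
lunide, mirol, and valine present → zorane forms (Rx 3).
lunide, zorane, and mirol present → galine forms (Rx 2).
galine and lunide present → rhoate forms (Rx 9).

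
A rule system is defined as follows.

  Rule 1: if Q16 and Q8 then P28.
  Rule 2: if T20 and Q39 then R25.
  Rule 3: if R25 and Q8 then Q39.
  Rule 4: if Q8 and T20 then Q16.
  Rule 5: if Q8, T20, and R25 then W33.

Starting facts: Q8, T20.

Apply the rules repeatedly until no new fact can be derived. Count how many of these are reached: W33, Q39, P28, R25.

Q8 and T20 hold, so Q16 follows (Rule 4).
From Q16 and Q8, Rule 1 gives P28.
W33 would need Q8, T20, and R25 (Rule 5), but R25 is never established.
Q39 would need R25 and Q8 (Rule 3), but R25 is never established.
P28: reached.
R25 would need T20 and Q39 (Rule 2), but Q39 is never established.
Reached: P28 — 1 of the 4.

1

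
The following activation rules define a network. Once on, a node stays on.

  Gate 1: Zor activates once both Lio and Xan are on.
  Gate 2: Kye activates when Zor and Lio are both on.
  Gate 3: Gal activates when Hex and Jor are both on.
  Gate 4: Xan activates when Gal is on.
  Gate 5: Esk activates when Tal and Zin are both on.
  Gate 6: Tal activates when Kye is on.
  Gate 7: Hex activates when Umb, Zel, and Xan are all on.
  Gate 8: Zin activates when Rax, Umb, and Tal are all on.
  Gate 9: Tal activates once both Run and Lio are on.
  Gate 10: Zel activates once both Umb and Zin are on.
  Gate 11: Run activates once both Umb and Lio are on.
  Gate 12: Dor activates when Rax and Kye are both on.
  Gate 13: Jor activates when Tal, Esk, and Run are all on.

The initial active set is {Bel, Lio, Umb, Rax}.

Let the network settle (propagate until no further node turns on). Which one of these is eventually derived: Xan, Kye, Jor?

Jor

Gate 11: Umb and Lio on → Run on.
Run and Lio are on, so Tal activates (Gate 9).
Gate 8: Rax, Umb, and Tal on → Zin on.
Gate 5: Tal and Zin on → Esk on.
Gate 13: Tal, Esk, and Run on → Jor on.
Xan would need Gal (Gate 4), but Gal never turns on. Kye would need Zor and Lio (Gate 2), but Zor never turns on.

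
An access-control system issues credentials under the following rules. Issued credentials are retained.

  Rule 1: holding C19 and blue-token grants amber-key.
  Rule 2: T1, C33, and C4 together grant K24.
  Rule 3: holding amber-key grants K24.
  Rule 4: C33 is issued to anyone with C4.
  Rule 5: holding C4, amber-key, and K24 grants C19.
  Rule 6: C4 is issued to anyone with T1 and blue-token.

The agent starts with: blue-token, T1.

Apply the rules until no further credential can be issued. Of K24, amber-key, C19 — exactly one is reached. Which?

K24

Holding T1 and blue-token grants C4 (Rule 6).
Holding C4 grants C33 (Rule 4).
Holding T1, C33, and C4 grants K24 (Rule 2).
C19 would need C4, amber-key, and K24 (Rule 5), but amber-key is never granted. amber-key would need C19 and blue-token (Rule 1), but C19 is never granted.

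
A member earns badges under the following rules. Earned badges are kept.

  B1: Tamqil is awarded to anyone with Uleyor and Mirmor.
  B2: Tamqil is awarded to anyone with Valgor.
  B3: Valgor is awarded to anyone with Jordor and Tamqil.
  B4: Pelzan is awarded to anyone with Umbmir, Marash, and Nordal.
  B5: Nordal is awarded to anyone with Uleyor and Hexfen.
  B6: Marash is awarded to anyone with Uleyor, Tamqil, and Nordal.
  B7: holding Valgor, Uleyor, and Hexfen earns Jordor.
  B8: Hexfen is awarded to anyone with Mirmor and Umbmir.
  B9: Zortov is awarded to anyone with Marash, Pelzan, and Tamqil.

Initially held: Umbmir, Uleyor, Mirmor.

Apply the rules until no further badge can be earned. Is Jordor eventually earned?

No

Jordor would need Valgor, Uleyor, and Hexfen (B7), but Valgor is never earned.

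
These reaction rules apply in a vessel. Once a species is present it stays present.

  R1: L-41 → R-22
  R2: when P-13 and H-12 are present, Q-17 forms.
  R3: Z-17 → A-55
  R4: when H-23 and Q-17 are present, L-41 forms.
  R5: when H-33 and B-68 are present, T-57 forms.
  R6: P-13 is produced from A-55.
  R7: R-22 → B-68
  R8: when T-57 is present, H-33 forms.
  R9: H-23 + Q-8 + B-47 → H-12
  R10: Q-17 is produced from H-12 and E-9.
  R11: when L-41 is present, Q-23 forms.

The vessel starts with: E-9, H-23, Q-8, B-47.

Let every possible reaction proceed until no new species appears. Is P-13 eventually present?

No

P-13 would need A-55 (R6), but A-55 never forms.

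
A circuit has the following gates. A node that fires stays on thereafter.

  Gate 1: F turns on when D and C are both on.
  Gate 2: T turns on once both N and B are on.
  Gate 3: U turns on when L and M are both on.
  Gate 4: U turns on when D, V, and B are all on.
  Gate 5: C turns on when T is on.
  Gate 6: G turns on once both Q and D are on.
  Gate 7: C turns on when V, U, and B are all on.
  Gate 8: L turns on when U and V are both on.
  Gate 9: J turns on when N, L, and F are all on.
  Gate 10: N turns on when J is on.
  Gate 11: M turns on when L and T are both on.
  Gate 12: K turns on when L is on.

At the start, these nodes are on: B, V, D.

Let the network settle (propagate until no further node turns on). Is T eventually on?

No

T would need N and B (Gate 2), but N never turns on.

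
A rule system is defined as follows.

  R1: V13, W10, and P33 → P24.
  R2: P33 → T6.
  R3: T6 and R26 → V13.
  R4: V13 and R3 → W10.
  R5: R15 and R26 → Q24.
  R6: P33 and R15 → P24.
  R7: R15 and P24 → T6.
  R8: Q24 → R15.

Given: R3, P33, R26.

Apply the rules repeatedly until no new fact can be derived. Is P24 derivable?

Yes

P33 holds, so T6 follows (R2).
T6 and R26 hold, so V13 follows (R3).
V13 and R3 hold, so W10 follows (R4).
V13, W10, and P33 hold, so P24 follows (R1).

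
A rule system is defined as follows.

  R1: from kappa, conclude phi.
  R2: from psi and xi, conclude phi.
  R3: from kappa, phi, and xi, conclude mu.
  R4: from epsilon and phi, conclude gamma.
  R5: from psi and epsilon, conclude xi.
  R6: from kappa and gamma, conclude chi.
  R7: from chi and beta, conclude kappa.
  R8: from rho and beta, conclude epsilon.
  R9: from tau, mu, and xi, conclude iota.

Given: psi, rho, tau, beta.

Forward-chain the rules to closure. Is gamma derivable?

Yes

rho and beta hold, so epsilon follows (R8).
psi and epsilon hold, so xi follows (R5).
psi and xi hold, so phi follows (R2).
From epsilon and phi, R4 gives gamma.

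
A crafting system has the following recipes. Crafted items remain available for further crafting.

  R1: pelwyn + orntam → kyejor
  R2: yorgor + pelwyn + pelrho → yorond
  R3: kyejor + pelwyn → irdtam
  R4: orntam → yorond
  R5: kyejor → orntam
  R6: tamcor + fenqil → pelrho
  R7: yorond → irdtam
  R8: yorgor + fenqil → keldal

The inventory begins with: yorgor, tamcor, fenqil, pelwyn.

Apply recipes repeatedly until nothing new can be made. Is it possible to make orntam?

orntam would need kyejor (R5), but kyejor is never obtained.

No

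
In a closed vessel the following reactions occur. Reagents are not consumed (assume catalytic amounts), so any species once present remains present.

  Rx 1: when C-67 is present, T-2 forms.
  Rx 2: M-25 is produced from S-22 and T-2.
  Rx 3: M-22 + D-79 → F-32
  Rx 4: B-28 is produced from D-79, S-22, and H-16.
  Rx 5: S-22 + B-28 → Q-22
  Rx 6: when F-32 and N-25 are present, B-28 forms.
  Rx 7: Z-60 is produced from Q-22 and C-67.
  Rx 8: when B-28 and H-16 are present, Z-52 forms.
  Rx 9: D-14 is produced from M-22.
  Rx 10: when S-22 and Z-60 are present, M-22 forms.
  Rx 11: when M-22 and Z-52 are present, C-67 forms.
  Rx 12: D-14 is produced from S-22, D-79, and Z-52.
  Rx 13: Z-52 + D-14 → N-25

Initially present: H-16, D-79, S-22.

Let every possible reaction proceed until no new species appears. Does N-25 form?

Yes

D-79, S-22, and H-16 present → B-28 forms (Rx 4).
B-28 and H-16 present → Z-52 forms (Rx 8).
S-22, D-79, and Z-52 present → D-14 forms (Rx 12).
Z-52 and D-14 present → N-25 forms (Rx 13).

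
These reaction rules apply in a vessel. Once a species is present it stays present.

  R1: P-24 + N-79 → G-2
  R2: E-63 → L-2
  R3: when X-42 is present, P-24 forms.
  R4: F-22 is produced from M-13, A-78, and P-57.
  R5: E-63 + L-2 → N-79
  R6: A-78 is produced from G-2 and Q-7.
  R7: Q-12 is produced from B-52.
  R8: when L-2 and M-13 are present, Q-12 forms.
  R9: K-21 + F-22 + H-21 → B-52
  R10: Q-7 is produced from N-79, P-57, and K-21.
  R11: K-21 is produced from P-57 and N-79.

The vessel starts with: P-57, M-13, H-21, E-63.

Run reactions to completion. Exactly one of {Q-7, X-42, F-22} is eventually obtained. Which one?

Q-7

E-63 present → L-2 forms (R2).
E-63 and L-2 present → N-79 forms (R5).
P-57 and N-79 present → K-21 forms (R11).
N-79, P-57, and K-21 present → Q-7 forms (R10).
No rule produces X-42, and it is not given. F-22 would need M-13, A-78, and P-57 (R4), but A-78 never forms.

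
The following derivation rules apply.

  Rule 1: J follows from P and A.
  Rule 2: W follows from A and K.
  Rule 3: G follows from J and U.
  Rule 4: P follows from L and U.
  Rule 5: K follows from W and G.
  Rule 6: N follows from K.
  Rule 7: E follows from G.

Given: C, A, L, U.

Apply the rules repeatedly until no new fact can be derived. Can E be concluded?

From L and U, Rule 4 gives P.
From P and A, Rule 1 gives J.
J and U hold, so G follows (Rule 3).
From G, Rule 7 gives E.

Yes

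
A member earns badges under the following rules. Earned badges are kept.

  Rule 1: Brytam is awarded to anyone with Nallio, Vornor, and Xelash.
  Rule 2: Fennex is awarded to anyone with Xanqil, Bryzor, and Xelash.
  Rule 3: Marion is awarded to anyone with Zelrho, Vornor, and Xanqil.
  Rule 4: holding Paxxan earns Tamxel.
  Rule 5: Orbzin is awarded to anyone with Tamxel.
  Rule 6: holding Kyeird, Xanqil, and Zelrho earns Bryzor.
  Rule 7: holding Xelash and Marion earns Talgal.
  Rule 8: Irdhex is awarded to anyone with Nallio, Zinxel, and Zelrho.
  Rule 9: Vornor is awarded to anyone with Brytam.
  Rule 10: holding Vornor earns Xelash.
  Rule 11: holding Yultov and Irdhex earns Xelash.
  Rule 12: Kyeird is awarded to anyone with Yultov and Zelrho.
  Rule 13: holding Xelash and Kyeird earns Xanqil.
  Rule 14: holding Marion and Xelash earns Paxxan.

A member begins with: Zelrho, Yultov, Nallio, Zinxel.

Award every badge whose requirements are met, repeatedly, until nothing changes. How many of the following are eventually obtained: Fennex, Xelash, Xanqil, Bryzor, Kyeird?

5

With Yultov and Zelrho, Kyeird is earned (Rule 12).
With Nallio, Zinxel, and Zelrho, Irdhex is earned (Rule 8).
With Yultov and Irdhex, Xelash is earned (Rule 11).
With Xelash and Kyeird, Xanqil is earned (Rule 13).
With Kyeird, Xanqil, and Zelrho, Bryzor is earned (Rule 6).
With Xanqil, Bryzor, and Xelash, Fennex is earned (Rule 2).
Fennex: reached.
Xelash: reached.
Xanqil: reached.
Bryzor: reached.
Kyeird: reached.
All 5 are reached.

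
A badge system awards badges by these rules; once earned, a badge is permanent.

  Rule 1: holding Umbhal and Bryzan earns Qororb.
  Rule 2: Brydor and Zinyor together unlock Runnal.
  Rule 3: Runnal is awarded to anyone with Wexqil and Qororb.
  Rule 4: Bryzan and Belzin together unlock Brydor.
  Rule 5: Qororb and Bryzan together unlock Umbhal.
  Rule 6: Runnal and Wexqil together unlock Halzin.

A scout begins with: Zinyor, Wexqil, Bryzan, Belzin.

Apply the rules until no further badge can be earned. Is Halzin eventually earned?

With Bryzan and Belzin, Brydor is earned (Rule 4).
With Brydor and Zinyor, Runnal is earned (Rule 2).
With Runnal and Wexqil, Halzin is earned (Rule 6).

Yes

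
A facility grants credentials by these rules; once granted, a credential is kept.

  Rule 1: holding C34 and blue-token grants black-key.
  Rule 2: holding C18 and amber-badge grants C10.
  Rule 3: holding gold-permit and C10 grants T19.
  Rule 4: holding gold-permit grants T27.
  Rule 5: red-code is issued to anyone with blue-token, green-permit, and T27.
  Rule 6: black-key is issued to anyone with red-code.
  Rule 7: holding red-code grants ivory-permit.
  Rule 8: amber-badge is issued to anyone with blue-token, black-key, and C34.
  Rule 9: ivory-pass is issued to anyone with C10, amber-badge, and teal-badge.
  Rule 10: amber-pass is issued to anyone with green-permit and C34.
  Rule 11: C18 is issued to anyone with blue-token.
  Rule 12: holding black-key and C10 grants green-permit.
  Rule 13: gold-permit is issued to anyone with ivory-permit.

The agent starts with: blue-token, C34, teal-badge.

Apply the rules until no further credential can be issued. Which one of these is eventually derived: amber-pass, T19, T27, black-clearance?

amber-pass

Holding blue-token grants C18 (Rule 11).
Holding C34 and blue-token grants black-key (Rule 1).
Holding blue-token, black-key, and C34 grants amber-badge (Rule 8).
Holding C18 and amber-badge grants C10 (Rule 2).
Holding black-key and C10 grants green-permit (Rule 12).
Holding green-permit and C34 grants amber-pass (Rule 10).
T27 would need gold-permit (Rule 4), but gold-permit is never granted. T19 would need gold-permit and C10 (Rule 3), but gold-permit is never granted. No rule produces black-clearance, and it is not given.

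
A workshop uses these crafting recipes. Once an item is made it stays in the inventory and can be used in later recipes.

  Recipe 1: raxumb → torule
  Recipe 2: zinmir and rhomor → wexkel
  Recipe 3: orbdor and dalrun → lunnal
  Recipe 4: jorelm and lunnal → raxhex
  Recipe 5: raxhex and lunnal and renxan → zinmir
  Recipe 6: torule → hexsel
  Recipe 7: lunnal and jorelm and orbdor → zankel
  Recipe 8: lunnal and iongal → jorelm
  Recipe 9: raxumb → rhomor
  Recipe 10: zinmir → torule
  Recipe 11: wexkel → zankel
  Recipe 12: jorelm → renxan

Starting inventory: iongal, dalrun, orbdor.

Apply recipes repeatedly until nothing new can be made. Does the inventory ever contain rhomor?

rhomor would need raxumb (Recipe 9), but raxumb is never obtained.

No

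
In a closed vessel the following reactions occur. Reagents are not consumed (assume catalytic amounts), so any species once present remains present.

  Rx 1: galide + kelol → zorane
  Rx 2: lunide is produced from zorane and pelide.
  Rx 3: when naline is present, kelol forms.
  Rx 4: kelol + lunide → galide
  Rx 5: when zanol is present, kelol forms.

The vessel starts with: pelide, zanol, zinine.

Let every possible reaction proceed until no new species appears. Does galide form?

No

galide would need kelol and lunide (Rx 4), but lunide never forms.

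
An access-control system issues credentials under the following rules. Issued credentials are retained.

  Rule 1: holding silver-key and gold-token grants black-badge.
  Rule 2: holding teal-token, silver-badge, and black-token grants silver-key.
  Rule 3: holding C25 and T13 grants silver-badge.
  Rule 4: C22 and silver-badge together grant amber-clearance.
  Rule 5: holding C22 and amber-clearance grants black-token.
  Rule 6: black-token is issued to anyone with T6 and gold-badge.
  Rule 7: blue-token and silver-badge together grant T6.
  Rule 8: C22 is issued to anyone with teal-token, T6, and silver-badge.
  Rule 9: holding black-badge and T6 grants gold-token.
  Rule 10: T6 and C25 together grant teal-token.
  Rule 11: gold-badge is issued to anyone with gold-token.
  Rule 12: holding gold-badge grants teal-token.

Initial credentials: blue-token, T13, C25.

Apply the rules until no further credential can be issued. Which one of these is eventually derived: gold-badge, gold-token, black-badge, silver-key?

Holding C25 and T13 grants silver-badge (Rule 3).
Holding blue-token and silver-badge grants T6 (Rule 7).
Holding T6 and C25 grants teal-token (Rule 10).
Holding teal-token, T6, and silver-badge grants C22 (Rule 8).
Holding C22 and silver-badge grants amber-clearance (Rule 4).
Holding C22 and amber-clearance grants black-token (Rule 5).
Holding teal-token, silver-badge, and black-token grants silver-key (Rule 2).
black-badge would need silver-key and gold-token (Rule 1), but gold-token is never granted. gold-badge would need gold-token (Rule 11), but gold-token is never granted. gold-token would need black-badge and T6 (Rule 9), but black-badge is never granted.

silver-key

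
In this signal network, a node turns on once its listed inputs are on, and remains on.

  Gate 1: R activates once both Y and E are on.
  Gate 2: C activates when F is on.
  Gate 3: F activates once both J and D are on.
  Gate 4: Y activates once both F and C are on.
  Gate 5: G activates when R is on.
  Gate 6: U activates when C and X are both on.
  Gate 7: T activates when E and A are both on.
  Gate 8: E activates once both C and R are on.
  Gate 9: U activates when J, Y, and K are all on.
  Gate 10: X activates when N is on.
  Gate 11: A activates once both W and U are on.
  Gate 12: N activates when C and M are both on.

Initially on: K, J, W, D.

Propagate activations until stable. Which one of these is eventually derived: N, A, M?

A

Gate 3: J and D on → F on.
F is on, so C activates (Gate 2).
Gate 4: F and C on → Y on.
J, Y, and K are on, so U activates (Gate 9).
Gate 11: W and U on → A on.
No rule produces M, and it is not given. N would need C and M (Gate 12), but M never turns on.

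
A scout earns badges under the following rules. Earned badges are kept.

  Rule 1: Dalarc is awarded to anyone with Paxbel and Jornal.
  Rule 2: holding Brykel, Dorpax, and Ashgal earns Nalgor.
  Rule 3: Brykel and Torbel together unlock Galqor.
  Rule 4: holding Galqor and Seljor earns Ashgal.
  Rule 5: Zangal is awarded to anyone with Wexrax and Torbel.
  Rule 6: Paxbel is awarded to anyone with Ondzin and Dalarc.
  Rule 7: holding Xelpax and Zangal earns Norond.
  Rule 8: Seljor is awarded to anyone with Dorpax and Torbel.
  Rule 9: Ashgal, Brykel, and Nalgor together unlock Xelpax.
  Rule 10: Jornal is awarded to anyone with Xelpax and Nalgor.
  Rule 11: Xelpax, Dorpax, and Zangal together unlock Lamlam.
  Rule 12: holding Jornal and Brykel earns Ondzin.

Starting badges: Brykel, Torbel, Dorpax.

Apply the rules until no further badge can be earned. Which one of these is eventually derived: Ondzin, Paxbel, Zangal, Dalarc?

With Brykel and Torbel, Galqor is earned (Rule 3).
With Dorpax and Torbel, Seljor is earned (Rule 8).
With Galqor and Seljor, Ashgal is earned (Rule 4).
With Brykel, Dorpax, and Ashgal, Nalgor is earned (Rule 2).
With Ashgal, Brykel, and Nalgor, Xelpax is earned (Rule 9).
With Xelpax and Nalgor, Jornal is earned (Rule 10).
With Jornal and Brykel, Ondzin is earned (Rule 12).
Zangal would need Wexrax and Torbel (Rule 5), but Wexrax is never earned. Paxbel would need Ondzin and Dalarc (Rule 6), but Dalarc is never earned. Dalarc would need Paxbel and Jornal (Rule 1), but Paxbel is never earned.

Ondzin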